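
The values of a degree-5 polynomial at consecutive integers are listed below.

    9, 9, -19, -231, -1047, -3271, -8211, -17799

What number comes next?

Δ: 0 , -28 , -212 , -816 , -2224 , -4940 , -9588
Δ²: -28 , -184 , -604 , -1408 , -2716 , -4648
Δ³: -156 , -420 , -804 , -1308 , -1932
Δ⁴: -264 , -384 , -504 , -624
Δ⁵: -120 , -120 , -120
Fifth differences constant at -120.
-624 − 120 = -744;  -1932 − 744 = -2676;  -4648 − 2676 = -7324;  -9588 − 7324 = -16912;  -17799 − 16912 = -34711

-34711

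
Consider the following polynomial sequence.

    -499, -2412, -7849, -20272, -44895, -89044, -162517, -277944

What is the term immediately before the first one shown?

-40

-1913, -5437, -12423, -24623, -44149, -73473, -115427
-3524, -6986, -12200, -19526, -29324, -41954
-3462, -5214, -7326, -9798, -12630
-1752, -2112, -2472, -2832
-360, -360, -360
The fifth differences are constant at -360.
Work back: -1752 + 360 = -1392;  -3462 + 1392 = -2070;  -3524 + 2070 = -1454;  -1913 + 1454 = -459;  -499 + 459 = -40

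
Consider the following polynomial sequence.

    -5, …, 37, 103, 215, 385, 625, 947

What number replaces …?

5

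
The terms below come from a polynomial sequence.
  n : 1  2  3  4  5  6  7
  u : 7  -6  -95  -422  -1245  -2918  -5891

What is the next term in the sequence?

-10710

First differences: -13  -89  -327  -823  -1673  -2973
Second differences: -76  -238  -496  -850  -1300
Third differences: -162  -258  -354  -450
Fourth differences: -96  -96  -96
The fourth differences are constant (-96).
-450 − 96 = -546;  -1300 − 546 = -1846;  -2973 − 1846 = -4819;  -5891 − 4819 = -10710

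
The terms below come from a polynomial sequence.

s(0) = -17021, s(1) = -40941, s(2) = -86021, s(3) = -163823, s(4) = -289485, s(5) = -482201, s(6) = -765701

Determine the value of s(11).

Δ: -23920 , -45080 , -77802 , -125662 , -192716 , -283500
Δ²: -21160 , -32722 , -47860 , -67054 , -90784
Δ³: -11562 , -15138 , -19194 , -23730
Δ⁴: -3576 , -4056 , -4536
Δ⁵: -480 , -480
Constant fifth difference = -480, so extend:
-4536 − 480 = -5016;  -23730 − 5016 = -28746;  -90784 − 28746 = -119530;  -283500 − 119530 = -403030;  -765701 − 403030 = -1168731
-5016 − 480 = -5496;  -28746 − 5496 = -34242;  -119530 − 34242 = -153772;  -403030 − 153772 = -556802;  -1168731 − 556802 = -1725533
-5496 − 480 = -5976;  -34242 − 5976 = -40218;  -153772 − 40218 = -193990;  -556802 − 193990 = -750792;  -1725533 − 750792 = -2476325
-5976 − 480 = -6456;  -40218 − 6456 = -46674;  -193990 − 46674 = -240664;  -750792 − 240664 = -991456;  -2476325 − 991456 = -3467781
-6456 − 480 = -6936;  -46674 − 6936 = -53610;  -240664 − 53610 = -294274;  -991456 − 294274 = -1285730;  -3467781 − 1285730 = -4753511

-4753511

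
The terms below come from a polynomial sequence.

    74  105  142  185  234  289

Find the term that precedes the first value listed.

49

31  37  43  49  55
6  6  6  6
The second differences are constant at 6.
Work back: 31 − 6 = 25;  74 − 25 = 49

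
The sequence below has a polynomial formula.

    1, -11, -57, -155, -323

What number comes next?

-12 , -46 , -98 , -168
-34 , -52 , -70
-18 , -18
Constant third difference = -18, so extend:
-70 − 18 = -88;  -168 − 88 = -256;  -323 − 256 = -579

-579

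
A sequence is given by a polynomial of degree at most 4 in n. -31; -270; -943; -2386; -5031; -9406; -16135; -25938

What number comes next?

-39631

-239, -673, -1443, -2645, -4375, -6729, -9803
-434, -770, -1202, -1730, -2354, -3074
-336, -432, -528, -624, -720
-96, -96, -96, -96
Constant fourth difference = -96, so extend:
-720 − 96 = -816;  -3074 − 816 = -3890;  -9803 − 3890 = -13693;  -25938 − 13693 = -39631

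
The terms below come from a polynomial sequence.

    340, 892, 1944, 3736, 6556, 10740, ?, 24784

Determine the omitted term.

Using the first 6 terms:
Δ: 552, 1052, 1792, 2820, 4184
Δ²: 500, 740, 1028, 1364
Δ³: 240, 288, 336
Δ⁴: 48, 48
Constant fourth difference = 48.
Extend forward: 336 + 48 = 384;  1364 + 384 = 1748;  4184 + 1748 = 5932;  10740 + 5932 = 16672

16672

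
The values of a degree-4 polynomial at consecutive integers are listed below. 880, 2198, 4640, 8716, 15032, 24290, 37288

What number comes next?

54920

D1: 1318, 2442, 4076, 6316, 9258, 12998
D2: 1124, 1634, 2240, 2942, 3740
D3: 510, 606, 702, 798
D4: 96, 96, 96
The fourth differences are constant (96).
798 + 96 = 894;  3740 + 894 = 4634;  12998 + 4634 = 17632;  37288 + 17632 = 54920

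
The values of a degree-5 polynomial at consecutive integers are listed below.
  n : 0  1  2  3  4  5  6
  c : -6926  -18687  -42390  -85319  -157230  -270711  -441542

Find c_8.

Δ: -11761, -23703, -42929, -71911, -113481, -170831
Δ²: -11942, -19226, -28982, -41570, -57350
Δ³: -7284, -9756, -12588, -15780
Δ⁴: -2472, -2832, -3192
Δ⁵: -360, -360
The fifth differences are constant (-360).
-3192 − 360 = -3552;  -15780 − 3552 = -19332;  -57350 − 19332 = -76682;  -170831 − 76682 = -247513;  -441542 − 247513 = -689055
-3552 − 360 = -3912;  -19332 − 3912 = -23244;  -76682 − 23244 = -99926;  -247513 − 99926 = -347439;  -689055 − 347439 = -1036494

-1036494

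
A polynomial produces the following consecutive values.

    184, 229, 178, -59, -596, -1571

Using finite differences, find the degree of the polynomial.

4

Δ: 45, -51, -237, -537, -975
Δ²: -96, -186, -300, -438
Δ³: -90, -114, -138
Δ⁴: -24, -24
The fourth differences are constant, so the polynomial has degree 4.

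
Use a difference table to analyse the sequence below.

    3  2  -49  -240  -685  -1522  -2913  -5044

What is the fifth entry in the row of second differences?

-554

D1: -1, -51, -191, -445, -837, -1391, -2131
D2: -50, -140, -254, -392, -554, -740
D3: -90, -114, -138, -162, -186
D4: -24, -24, -24, -24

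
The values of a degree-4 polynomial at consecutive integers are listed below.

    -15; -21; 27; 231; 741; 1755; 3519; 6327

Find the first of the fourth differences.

48

Δ: -6, 48, 204, 510, 1014, 1764, 2808
Δ²: 54, 156, 306, 504, 750, 1044
Δ³: 102, 150, 198, 246, 294
Δ⁴: 48, 48, 48, 48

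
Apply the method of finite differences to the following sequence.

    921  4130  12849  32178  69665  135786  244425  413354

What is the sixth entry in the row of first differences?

108639

First differences: 3209, 8719, 19329, 37487, 66121, 108639, 168929
Second differences: 5510, 10610, 18158, 28634, 42518, 60290
Third differences: 5100, 7548, 10476, 13884, 17772
Fourth differences: 2448, 2928, 3408, 3888
Fifth differences: 480, 480, 480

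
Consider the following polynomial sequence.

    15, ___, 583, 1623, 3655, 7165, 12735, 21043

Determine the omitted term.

145

Using the last 6 terms:
Δ: 1040, 2032, 3510, 5570, 8308
Δ²: 992, 1478, 2060, 2738
Δ³: 486, 582, 678
Δ⁴: 96, 96
Constant fourth difference = 96.
Extend backward: 486 − 96 = 390;  992 − 390 = 602;  1040 − 602 = 438;  583 − 438 = 145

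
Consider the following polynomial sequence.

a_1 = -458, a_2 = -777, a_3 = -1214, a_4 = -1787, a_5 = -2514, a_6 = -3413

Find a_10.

-9089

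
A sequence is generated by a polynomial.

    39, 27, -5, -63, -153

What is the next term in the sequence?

First differences: -12 , -32 , -58 , -90
Second differences: -20 , -26 , -32
Third differences: -6 , -6
Constant third difference = -6, so extend:
-32 − 6 = -38;  -90 − 38 = -128;  -153 − 128 = -281

-281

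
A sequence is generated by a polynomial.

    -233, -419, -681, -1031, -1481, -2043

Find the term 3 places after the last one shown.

-4521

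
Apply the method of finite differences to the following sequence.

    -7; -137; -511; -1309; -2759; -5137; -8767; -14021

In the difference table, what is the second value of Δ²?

Δ: -130, -374, -798, -1450, -2378, -3630, -5254
Δ²: -244, -424, -652, -928, -1252, -1624
Δ³: -180, -228, -276, -324, -372
Δ⁴: -48, -48, -48, -48

-424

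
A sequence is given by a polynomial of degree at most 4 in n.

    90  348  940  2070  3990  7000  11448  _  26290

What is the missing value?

17730

Using the first 7 terms:
Δ: 258, 592, 1130, 1920, 3010, 4448
Δ²: 334, 538, 790, 1090, 1438
Δ³: 204, 252, 300, 348
Δ⁴: 48, 48, 48
Constant fourth difference = 48.
Extend forward: 348 + 48 = 396;  1438 + 396 = 1834;  4448 + 1834 = 6282;  11448 + 6282 = 17730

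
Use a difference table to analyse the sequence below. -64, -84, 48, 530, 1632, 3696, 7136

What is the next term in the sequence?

Δ: -20  132  482  1102  2064  3440
Δ²: 152  350  620  962  1376
Δ³: 198  270  342  414
Δ⁴: 72  72  72
The fourth differences are constant (72).
414 + 72 = 486;  1376 + 486 = 1862;  3440 + 1862 = 5302;  7136 + 5302 = 12438

12438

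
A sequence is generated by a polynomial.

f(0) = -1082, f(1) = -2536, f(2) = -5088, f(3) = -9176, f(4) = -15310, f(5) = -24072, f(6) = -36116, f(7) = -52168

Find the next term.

-73026

-1454, -2552, -4088, -6134, -8762, -12044, -16052
-1098, -1536, -2046, -2628, -3282, -4008
-438, -510, -582, -654, -726
-72, -72, -72, -72
Constant fourth difference = -72, so extend:
-726 − 72 = -798;  -4008 − 798 = -4806;  -16052 − 4806 = -20858;  -52168 − 20858 = -73026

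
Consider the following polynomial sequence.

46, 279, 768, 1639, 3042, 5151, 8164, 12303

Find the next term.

17814

Δ: 233 , 489 , 871 , 1403 , 2109 , 3013 , 4139
Δ²: 256 , 382 , 532 , 706 , 904 , 1126
Δ³: 126 , 150 , 174 , 198 , 222
Δ⁴: 24 , 24 , 24 , 24
Fourth differences constant at 24.
222 + 24 = 246;  1126 + 246 = 1372;  4139 + 1372 = 5511;  12303 + 5511 = 17814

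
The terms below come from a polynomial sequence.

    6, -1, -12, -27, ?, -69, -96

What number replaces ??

-46

Using the first 4 terms:
Δ: -7, -11, -15
Δ²: -4, -4
Constant second difference = -4.
Extend forward: -15 − 4 = -19;  -27 − 19 = -46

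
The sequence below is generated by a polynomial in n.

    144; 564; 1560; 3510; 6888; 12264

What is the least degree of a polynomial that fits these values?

4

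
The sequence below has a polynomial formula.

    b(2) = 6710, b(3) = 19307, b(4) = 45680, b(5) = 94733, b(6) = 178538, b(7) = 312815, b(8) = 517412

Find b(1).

1673

12597, 26373, 49053, 83805, 134277, 204597
13776, 22680, 34752, 50472, 70320
8904, 12072, 15720, 19848
3168, 3648, 4128
480, 480
The fifth differences are constant at 480.
Work back: 3168 − 480 = 2688;  8904 − 2688 = 6216;  13776 − 6216 = 7560;  12597 − 7560 = 5037;  6710 − 5037 = 1673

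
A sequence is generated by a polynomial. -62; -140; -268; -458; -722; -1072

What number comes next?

-1520

Δ: -78, -128, -190, -264, -350
Δ²: -50, -62, -74, -86
Δ³: -12, -12, -12
Third differences constant at -12.
-86 − 12 = -98;  -350 − 98 = -448;  -1072 − 448 = -1520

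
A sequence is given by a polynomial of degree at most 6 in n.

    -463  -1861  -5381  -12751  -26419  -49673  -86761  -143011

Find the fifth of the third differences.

-5328

First differences: -1398, -3520, -7370, -13668, -23254, -37088, -56250
Second differences: -2122, -3850, -6298, -9586, -13834, -19162
Third differences: -1728, -2448, -3288, -4248, -5328
Fourth differences: -720, -840, -960, -1080
Fifth differences: -120, -120, -120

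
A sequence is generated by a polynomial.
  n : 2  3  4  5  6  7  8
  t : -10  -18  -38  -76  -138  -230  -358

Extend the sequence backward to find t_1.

-8  -20  -38  -62  -92  -128
-12  -18  -24  -30  -36
-6  -6  -6  -6
The third differences are constant at -6.
Work back: -12 + 6 = -6;  -8 + 6 = -2;  -10 + 2 = -8

-8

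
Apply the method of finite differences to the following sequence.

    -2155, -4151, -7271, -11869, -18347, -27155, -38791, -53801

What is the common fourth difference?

First differences: -1996, -3120, -4598, -6478, -8808, -11636, -15010
Second differences: -1124, -1478, -1880, -2330, -2828, -3374
Third differences: -354, -402, -450, -498, -546
Fourth differences: -48, -48, -48, -48

-48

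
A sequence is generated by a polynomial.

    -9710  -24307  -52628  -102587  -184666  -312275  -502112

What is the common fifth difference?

First differences: -14597, -28321, -49959, -82079, -127609, -189837
Second differences: -13724, -21638, -32120, -45530, -62228
Third differences: -7914, -10482, -13410, -16698
Fourth differences: -2568, -2928, -3288
Fifth differences: -360, -360

-360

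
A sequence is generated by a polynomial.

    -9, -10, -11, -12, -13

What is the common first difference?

-1

First differences: -1, -1, -1, -1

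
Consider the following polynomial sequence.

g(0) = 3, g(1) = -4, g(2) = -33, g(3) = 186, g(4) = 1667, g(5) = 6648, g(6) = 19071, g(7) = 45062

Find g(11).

510546

-7, -29, 219, 1481, 4981, 12423, 25991
-22, 248, 1262, 3500, 7442, 13568
270, 1014, 2238, 3942, 6126
744, 1224, 1704, 2184
480, 480, 480
Constant fifth difference = 480, so extend:
2184 + 480 = 2664;  6126 + 2664 = 8790;  13568 + 8790 = 22358;  25991 + 22358 = 48349;  45062 + 48349 = 93411
2664 + 480 = 3144;  8790 + 3144 = 11934;  22358 + 11934 = 34292;  48349 + 34292 = 82641;  93411 + 82641 = 176052
3144 + 480 = 3624;  11934 + 3624 = 15558;  34292 + 15558 = 49850;  82641 + 49850 = 132491;  176052 + 132491 = 308543
3624 + 480 = 4104;  15558 + 4104 = 19662;  49850 + 19662 = 69512;  132491 + 69512 = 202003;  308543 + 202003 = 510546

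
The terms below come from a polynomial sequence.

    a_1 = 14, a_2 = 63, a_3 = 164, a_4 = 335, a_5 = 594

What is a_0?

Δ: 49, 101, 171, 259
Δ²: 52, 70, 88
Δ³: 18, 18
The third differences are constant at 18.
Work back: 52 − 18 = 34;  49 − 34 = 15;  14 − 15 = -1

-1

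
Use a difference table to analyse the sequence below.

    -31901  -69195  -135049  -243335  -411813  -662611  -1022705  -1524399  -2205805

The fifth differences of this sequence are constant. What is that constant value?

-480

First differences: -37294, -65854, -108286, -168478, -250798, -360094, -501694, -681406
Second differences: -28560, -42432, -60192, -82320, -109296, -141600, -179712
Third differences: -13872, -17760, -22128, -26976, -32304, -38112
Fourth differences: -3888, -4368, -4848, -5328, -5808
Fifth differences: -480, -480, -480, -480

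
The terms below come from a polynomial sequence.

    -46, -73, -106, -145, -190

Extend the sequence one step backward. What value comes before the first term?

-25

D1: -27, -33, -39, -45
D2: -6, -6, -6
The second differences are constant at -6.
Work back: -27 + 6 = -21;  -46 + 21 = -25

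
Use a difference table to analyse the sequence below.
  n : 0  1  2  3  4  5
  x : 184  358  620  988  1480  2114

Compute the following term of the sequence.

2908

174  262  368  492  634
88  106  124  142
18  18  18
Constant third difference = 18, so extend:
142 + 18 = 160;  634 + 160 = 794;  2114 + 794 = 2908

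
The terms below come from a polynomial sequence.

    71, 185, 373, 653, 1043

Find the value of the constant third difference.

18

First differences: 114, 188, 280, 390
Second differences: 74, 92, 110
Third differences: 18, 18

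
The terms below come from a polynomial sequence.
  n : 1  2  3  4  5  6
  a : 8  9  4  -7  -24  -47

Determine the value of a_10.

Δ: 1, -5, -11, -17, -23
Δ²: -6, -6, -6, -6
Constant second difference = -6, so extend:
-23 − 6 = -29;  -47 − 29 = -76
-29 − 6 = -35;  -76 − 35 = -111
-35 − 6 = -41;  -111 − 41 = -152
-41 − 6 = -47;  -152 − 47 = -199

-199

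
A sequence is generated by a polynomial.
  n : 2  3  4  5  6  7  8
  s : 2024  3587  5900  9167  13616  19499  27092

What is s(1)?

D1: 1563  2313  3267  4449  5883  7593
D2: 750  954  1182  1434  1710
D3: 204  228  252  276
D4: 24  24  24
The fourth differences are constant at 24.
Work back: 204 − 24 = 180;  750 − 180 = 570;  1563 − 570 = 993;  2024 − 993 = 1031

1031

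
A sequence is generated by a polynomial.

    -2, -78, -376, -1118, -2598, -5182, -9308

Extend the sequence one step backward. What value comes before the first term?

2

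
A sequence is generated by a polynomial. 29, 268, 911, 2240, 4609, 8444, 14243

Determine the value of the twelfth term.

95168

First differences: 239 , 643 , 1329 , 2369 , 3835 , 5799
Second differences: 404 , 686 , 1040 , 1466 , 1964
Third differences: 282 , 354 , 426 , 498
Fourth differences: 72 , 72 , 72
Fourth differences constant at 72.
498 + 72 = 570;  1964 + 570 = 2534;  5799 + 2534 = 8333;  14243 + 8333 = 22576
570 + 72 = 642;  2534 + 642 = 3176;  8333 + 3176 = 11509;  22576 + 11509 = 34085
642 + 72 = 714;  3176 + 714 = 3890;  11509 + 3890 = 15399;  34085 + 15399 = 49484
714 + 72 = 786;  3890 + 786 = 4676;  15399 + 4676 = 20075;  49484 + 20075 = 69559
786 + 72 = 858;  4676 + 858 = 5534;  20075 + 5534 = 25609;  69559 + 25609 = 95168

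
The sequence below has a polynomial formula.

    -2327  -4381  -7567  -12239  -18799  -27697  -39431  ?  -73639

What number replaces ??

-54547

Using the first 7 terms:
Δ: -2054, -3186, -4672, -6560, -8898, -11734
Δ²: -1132, -1486, -1888, -2338, -2836
Δ³: -354, -402, -450, -498
Δ⁴: -48, -48, -48
Constant fourth difference = -48.
Extend forward: -498 − 48 = -546;  -2836 − 546 = -3382;  -11734 − 3382 = -15116;  -39431 − 15116 = -54547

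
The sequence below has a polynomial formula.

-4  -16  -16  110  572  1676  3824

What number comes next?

-12, 0, 126, 462, 1104, 2148
12, 126, 336, 642, 1044
114, 210, 306, 402
96, 96, 96
Fourth differences constant at 96.
402 + 96 = 498;  1044 + 498 = 1542;  2148 + 1542 = 3690;  3824 + 3690 = 7514

7514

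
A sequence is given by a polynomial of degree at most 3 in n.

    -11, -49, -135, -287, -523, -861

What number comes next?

First differences: -38 , -86 , -152 , -236 , -338
Second differences: -48 , -66 , -84 , -102
Third differences: -18 , -18 , -18
The third differences are constant (-18).
-102 − 18 = -120;  -338 − 120 = -458;  -861 − 458 = -1319

-1319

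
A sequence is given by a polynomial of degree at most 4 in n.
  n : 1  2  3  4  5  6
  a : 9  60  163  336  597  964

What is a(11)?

5019

D1: 51, 103, 173, 261, 367
D2: 52, 70, 88, 106
D3: 18, 18, 18
The third differences are constant (18).
106 + 18 = 124;  367 + 124 = 491;  964 + 491 = 1455
124 + 18 = 142;  491 + 142 = 633;  1455 + 633 = 2088
142 + 18 = 160;  633 + 160 = 793;  2088 + 793 = 2881
160 + 18 = 178;  793 + 178 = 971;  2881 + 971 = 3852
178 + 18 = 196;  971 + 196 = 1167;  3852 + 1167 = 5019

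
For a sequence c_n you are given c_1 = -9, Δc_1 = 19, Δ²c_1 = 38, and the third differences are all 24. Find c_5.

Build the table forward from the leading diagonal:
Δ³: 24, 24, 24, 24, 24
Δ²: 38, 62, 86, 110, 134
Δ: 19, 57, 119, 205, 315
c: -9, 10, 67, 186, 391

391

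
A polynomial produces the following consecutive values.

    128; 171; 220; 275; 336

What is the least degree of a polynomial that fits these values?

First differences: 43, 49, 55, 61
Second differences: 6, 6, 6
The second differences are constant, so the polynomial has degree 2.

2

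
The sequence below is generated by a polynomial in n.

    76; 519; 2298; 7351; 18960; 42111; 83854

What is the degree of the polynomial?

5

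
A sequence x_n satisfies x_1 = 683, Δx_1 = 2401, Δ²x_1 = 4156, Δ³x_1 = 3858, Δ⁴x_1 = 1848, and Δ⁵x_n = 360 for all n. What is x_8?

312036

Build the table forward from the leading diagonal:
Δ⁵: 360  360  360  360  360  360  360  360
Δ⁴: 1848  2208  2568  2928  3288  3648  4008  4368
Δ³: 3858  5706  7914  10482  13410  16698  20346  24354
Δ²: 4156  8014  13720  21634  32116  45526  62224  82570
Δ: 2401  6557  14571  28291  49925  82041  127567  189791
x: 683  3084  9641  24212  52503  102428  184469  312036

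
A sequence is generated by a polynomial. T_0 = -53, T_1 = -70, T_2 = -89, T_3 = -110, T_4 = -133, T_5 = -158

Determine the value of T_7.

First differences: -17 , -19 , -21 , -23 , -25
Second differences: -2 , -2 , -2 , -2
Constant second difference = -2, so extend:
-25 − 2 = -27;  -158 − 27 = -185
-27 − 2 = -29;  -185 − 29 = -214

-214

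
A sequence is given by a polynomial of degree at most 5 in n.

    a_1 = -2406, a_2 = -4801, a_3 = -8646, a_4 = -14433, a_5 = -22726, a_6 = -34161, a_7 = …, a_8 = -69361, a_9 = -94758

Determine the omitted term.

Using the first 6 terms:
-2395  -3845  -5787  -8293  -11435
-1450  -1942  -2506  -3142
-492  -564  -636
-72  -72
Constant fourth difference = -72.
Extend forward: -636 − 72 = -708;  -3142 − 708 = -3850;  -11435 − 3850 = -15285;  -34161 − 15285 = -49446

-49446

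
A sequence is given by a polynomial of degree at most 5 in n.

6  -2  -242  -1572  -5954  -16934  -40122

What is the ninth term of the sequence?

-158762

Δ: -8, -240, -1330, -4382, -10980, -23188
Δ²: -232, -1090, -3052, -6598, -12208
Δ³: -858, -1962, -3546, -5610
Δ⁴: -1104, -1584, -2064
Δ⁵: -480, -480
The fifth differences are constant (-480).
-2064 − 480 = -2544;  -5610 − 2544 = -8154;  -12208 − 8154 = -20362;  -23188 − 20362 = -43550;  -40122 − 43550 = -83672
-2544 − 480 = -3024;  -8154 − 3024 = -11178;  -20362 − 11178 = -31540;  -43550 − 31540 = -75090;  -83672 − 75090 = -158762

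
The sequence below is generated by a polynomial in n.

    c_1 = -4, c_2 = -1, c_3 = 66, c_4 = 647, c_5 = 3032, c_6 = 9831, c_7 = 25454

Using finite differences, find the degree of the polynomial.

5

Δ: 3, 67, 581, 2385, 6799, 15623
Δ²: 64, 514, 1804, 4414, 8824
Δ³: 450, 1290, 2610, 4410
Δ⁴: 840, 1320, 1800
Δ⁵: 480, 480
The fifth differences are constant, so the polynomial has degree 5.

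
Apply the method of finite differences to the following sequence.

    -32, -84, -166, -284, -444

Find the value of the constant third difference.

D1: -52, -82, -118, -160
D2: -30, -36, -42
D3: -6, -6

-6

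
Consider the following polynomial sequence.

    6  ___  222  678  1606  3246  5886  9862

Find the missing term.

46

Using the last 6 terms:
First differences: 456, 928, 1640, 2640, 3976
Second differences: 472, 712, 1000, 1336
Third differences: 240, 288, 336
Fourth differences: 48, 48
Constant fourth difference = 48.
Extend backward: 240 − 48 = 192;  472 − 192 = 280;  456 − 280 = 176;  222 − 176 = 46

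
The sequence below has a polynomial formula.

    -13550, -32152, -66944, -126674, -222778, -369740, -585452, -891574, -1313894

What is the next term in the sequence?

-1882688

Δ: -18602, -34792, -59730, -96104, -146962, -215712, -306122, -422320
Δ²: -16190, -24938, -36374, -50858, -68750, -90410, -116198
Δ³: -8748, -11436, -14484, -17892, -21660, -25788
Δ⁴: -2688, -3048, -3408, -3768, -4128
Δ⁵: -360, -360, -360, -360
The fifth differences are constant (-360).
-4128 − 360 = -4488;  -25788 − 4488 = -30276;  -116198 − 30276 = -146474;  -422320 − 146474 = -568794;  -1313894 − 568794 = -1882688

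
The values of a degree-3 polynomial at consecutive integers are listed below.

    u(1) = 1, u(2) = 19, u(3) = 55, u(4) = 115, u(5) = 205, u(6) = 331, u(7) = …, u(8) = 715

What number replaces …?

Using the first 6 terms:
First differences: 18  36  60  90  126
Second differences: 18  24  30  36
Third differences: 6  6  6
Constant third difference = 6.
Extend forward: 36 + 6 = 42;  126 + 42 = 168;  331 + 168 = 499

499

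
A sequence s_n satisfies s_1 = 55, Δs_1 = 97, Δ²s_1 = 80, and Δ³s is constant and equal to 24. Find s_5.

Build the table forward from the leading diagonal:
D3: 24  24  24  24  24
D2: 80  104  128  152  176
D1: 97  177  281  409  561
s: 55  152  329  610  1019

1019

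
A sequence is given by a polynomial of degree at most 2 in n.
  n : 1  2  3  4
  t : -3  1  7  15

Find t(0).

-5

D1: 4, 6, 8
D2: 2, 2
The second differences are constant at 2.
Work back: 4 − 2 = 2;  -3 − 2 = -5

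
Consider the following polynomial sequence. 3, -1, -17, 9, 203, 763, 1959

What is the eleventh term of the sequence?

21023

Δ: -4 , -16 , 26 , 194 , 560 , 1196
Δ²: -12 , 42 , 168 , 366 , 636
Δ³: 54 , 126 , 198 , 270
Δ⁴: 72 , 72 , 72
Constant fourth difference = 72, so extend:
270 + 72 = 342;  636 + 342 = 978;  1196 + 978 = 2174;  1959 + 2174 = 4133
342 + 72 = 414;  978 + 414 = 1392;  2174 + 1392 = 3566;  4133 + 3566 = 7699
414 + 72 = 486;  1392 + 486 = 1878;  3566 + 1878 = 5444;  7699 + 5444 = 13143
486 + 72 = 558;  1878 + 558 = 2436;  5444 + 2436 = 7880;  13143 + 7880 = 21023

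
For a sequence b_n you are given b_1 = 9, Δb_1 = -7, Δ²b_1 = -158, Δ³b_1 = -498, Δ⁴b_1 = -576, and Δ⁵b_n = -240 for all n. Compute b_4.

-984

Build the table forward from the leading diagonal:
Fifth differences: -240  -240  -240  -240
Fourth differences: -576  -816  -1056  -1296
Third differences: -498  -1074  -1890  -2946
Second differences: -158  -656  -1730  -3620
First differences: -7  -165  -821  -2551
b: 9  2  -163  -984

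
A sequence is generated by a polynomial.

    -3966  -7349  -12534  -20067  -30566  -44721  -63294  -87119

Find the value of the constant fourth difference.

-72

Δ: -3383, -5185, -7533, -10499, -14155, -18573, -23825
Δ²: -1802, -2348, -2966, -3656, -4418, -5252
Δ³: -546, -618, -690, -762, -834
Δ⁴: -72, -72, -72, -72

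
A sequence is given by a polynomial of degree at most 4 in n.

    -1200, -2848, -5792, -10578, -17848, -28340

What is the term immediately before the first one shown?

-398

-1648, -2944, -4786, -7270, -10492
-1296, -1842, -2484, -3222
-546, -642, -738
-96, -96
The fourth differences are constant at -96.
Work back: -546 + 96 = -450;  -1296 + 450 = -846;  -1648 + 846 = -802;  -1200 + 802 = -398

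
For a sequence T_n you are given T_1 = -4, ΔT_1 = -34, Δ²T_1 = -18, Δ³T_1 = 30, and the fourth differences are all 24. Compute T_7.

482

Build the table forward from the leading diagonal:
D4: 24  24  24  24  24  24  24
D3: 30  54  78  102  126  150  174
D2: -18  12  66  144  246  372  522
D1: -34  -52  -40  26  170  416  788
T: -4  -38  -90  -130  -104  66  482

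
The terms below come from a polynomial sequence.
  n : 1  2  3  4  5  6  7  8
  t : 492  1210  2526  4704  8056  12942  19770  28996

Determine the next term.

718, 1316, 2178, 3352, 4886, 6828, 9226
598, 862, 1174, 1534, 1942, 2398
264, 312, 360, 408, 456
48, 48, 48, 48
Fourth differences constant at 48.
456 + 48 = 504;  2398 + 504 = 2902;  9226 + 2902 = 12128;  28996 + 12128 = 41124

41124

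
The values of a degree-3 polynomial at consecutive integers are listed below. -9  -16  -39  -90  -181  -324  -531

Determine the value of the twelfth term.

D1: -7 , -23 , -51 , -91 , -143 , -207
D2: -16 , -28 , -40 , -52 , -64
D3: -12 , -12 , -12 , -12
Constant third difference = -12, so extend:
-64 − 12 = -76;  -207 − 76 = -283;  -531 − 283 = -814
-76 − 12 = -88;  -283 − 88 = -371;  -814 − 371 = -1185
-88 − 12 = -100;  -371 − 100 = -471;  -1185 − 471 = -1656
-100 − 12 = -112;  -471 − 112 = -583;  -1656 − 583 = -2239
-112 − 12 = -124;  -583 − 124 = -707;  -2239 − 707 = -2946

-2946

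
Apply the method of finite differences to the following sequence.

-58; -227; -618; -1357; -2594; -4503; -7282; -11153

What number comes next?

-16362

First differences: -169, -391, -739, -1237, -1909, -2779, -3871
Second differences: -222, -348, -498, -672, -870, -1092
Third differences: -126, -150, -174, -198, -222
Fourth differences: -24, -24, -24, -24
The fourth differences are constant (-24).
-222 − 24 = -246;  -1092 − 246 = -1338;  -3871 − 1338 = -5209;  -11153 − 5209 = -16362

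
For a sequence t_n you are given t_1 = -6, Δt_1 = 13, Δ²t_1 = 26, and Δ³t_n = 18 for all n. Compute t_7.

822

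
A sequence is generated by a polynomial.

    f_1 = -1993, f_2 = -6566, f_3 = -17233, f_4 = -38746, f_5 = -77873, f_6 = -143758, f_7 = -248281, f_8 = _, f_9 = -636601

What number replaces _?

-406418

Using the first 7 terms:
D1: -4573, -10667, -21513, -39127, -65885, -104523
D2: -6094, -10846, -17614, -26758, -38638
D3: -4752, -6768, -9144, -11880
D4: -2016, -2376, -2736
D5: -360, -360
Constant fifth difference = -360.
Extend forward: -2736 − 360 = -3096;  -11880 − 3096 = -14976;  -38638 − 14976 = -53614;  -104523 − 53614 = -158137;  -248281 − 158137 = -406418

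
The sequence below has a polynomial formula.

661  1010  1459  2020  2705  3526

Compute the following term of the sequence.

D1: 349, 449, 561, 685, 821
D2: 100, 112, 124, 136
D3: 12, 12, 12
Third differences constant at 12.
136 + 12 = 148;  821 + 148 = 969;  3526 + 969 = 4495

4495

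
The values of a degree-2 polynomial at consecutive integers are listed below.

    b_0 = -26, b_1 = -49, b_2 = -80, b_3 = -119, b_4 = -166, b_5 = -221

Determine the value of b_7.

-355

-23  -31  -39  -47  -55
-8  -8  -8  -8
Second differences constant at -8.
-55 − 8 = -63;  -221 − 63 = -284
-63 − 8 = -71;  -284 − 71 = -355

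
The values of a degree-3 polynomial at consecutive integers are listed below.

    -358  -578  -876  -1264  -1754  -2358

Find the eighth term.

D1: -220  -298  -388  -490  -604
D2: -78  -90  -102  -114
D3: -12  -12  -12
The third differences are constant (-12).
-114 − 12 = -126;  -604 − 126 = -730;  -2358 − 730 = -3088
-126 − 12 = -138;  -730 − 138 = -868;  -3088 − 868 = -3956

-3956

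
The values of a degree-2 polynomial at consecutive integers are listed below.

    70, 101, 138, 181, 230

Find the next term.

285

Δ: 31 , 37 , 43 , 49
Δ²: 6 , 6 , 6
Constant second difference = 6, so extend:
49 + 6 = 55;  230 + 55 = 285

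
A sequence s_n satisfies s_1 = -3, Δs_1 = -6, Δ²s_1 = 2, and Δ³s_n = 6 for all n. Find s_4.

-9

Build the table forward from the leading diagonal:
Δ³: 6  6  6  6
Δ²: 2  8  14  20
Δ: -6  -4  4  18
s: -3  -9  -13  -9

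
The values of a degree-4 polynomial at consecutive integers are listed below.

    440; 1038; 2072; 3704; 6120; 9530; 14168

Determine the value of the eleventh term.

D1: 598 , 1034 , 1632 , 2416 , 3410 , 4638
D2: 436 , 598 , 784 , 994 , 1228
D3: 162 , 186 , 210 , 234
D4: 24 , 24 , 24
Constant fourth difference = 24, so extend:
234 + 24 = 258;  1228 + 258 = 1486;  4638 + 1486 = 6124;  14168 + 6124 = 20292
258 + 24 = 282;  1486 + 282 = 1768;  6124 + 1768 = 7892;  20292 + 7892 = 28184
282 + 24 = 306;  1768 + 306 = 2074;  7892 + 2074 = 9966;  28184 + 9966 = 38150
306 + 24 = 330;  2074 + 330 = 2404;  9966 + 2404 = 12370;  38150 + 12370 = 50520

50520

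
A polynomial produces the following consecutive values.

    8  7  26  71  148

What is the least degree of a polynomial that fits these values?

D1: -1, 19, 45, 77
D2: 20, 26, 32
D3: 6, 6
The third differences are constant, so the polynomial has degree 3.

3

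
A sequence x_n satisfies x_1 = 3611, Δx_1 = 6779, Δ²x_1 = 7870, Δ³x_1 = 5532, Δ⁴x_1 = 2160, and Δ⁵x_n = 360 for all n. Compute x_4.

53090

Build the table forward from the leading diagonal:
D5: 360, 360, 360, 360
D4: 2160, 2520, 2880, 3240
D3: 5532, 7692, 10212, 13092
D2: 7870, 13402, 21094, 31306
D1: 6779, 14649, 28051, 49145
x: 3611, 10390, 25039, 53090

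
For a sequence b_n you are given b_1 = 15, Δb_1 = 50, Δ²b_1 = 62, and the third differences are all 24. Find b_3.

Build the table forward from the leading diagonal:
Third differences: 24, 24, 24
Second differences: 62, 86, 110
First differences: 50, 112, 198
b: 15, 65, 177

177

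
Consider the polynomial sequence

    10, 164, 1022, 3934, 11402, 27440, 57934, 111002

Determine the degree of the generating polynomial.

5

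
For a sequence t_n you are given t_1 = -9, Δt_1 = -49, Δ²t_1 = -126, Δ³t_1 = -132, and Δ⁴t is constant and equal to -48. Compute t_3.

Build the table forward from the leading diagonal:
Δ⁴: -48, -48, -48
Δ³: -132, -180, -228
Δ²: -126, -258, -438
Δ: -49, -175, -433
t: -9, -58, -233

-233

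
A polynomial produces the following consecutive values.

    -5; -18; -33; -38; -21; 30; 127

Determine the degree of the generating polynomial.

3

D1: -13, -15, -5, 17, 51, 97
D2: -2, 10, 22, 34, 46
D3: 12, 12, 12, 12
The third differences are constant, so the polynomial has degree 3.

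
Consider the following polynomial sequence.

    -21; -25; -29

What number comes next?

-33

D1: -4, -4
The first differences are constant (-4).
-29 − 4 = -33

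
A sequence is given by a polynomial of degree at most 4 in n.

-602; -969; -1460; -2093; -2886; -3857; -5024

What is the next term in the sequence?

-6405

-367  -491  -633  -793  -971  -1167
-124  -142  -160  -178  -196
-18  -18  -18  -18
The third differences are constant (-18).
-196 − 18 = -214;  -1167 − 214 = -1381;  -5024 − 1381 = -6405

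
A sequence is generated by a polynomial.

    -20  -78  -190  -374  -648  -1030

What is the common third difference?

D1: -58, -112, -184, -274, -382
D2: -54, -72, -90, -108
D3: -18, -18, -18

-18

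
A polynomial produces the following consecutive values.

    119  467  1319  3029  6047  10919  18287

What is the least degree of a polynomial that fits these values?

4

348, 852, 1710, 3018, 4872, 7368
504, 858, 1308, 1854, 2496
354, 450, 546, 642
96, 96, 96
The fourth differences are constant, so the polynomial has degree 4.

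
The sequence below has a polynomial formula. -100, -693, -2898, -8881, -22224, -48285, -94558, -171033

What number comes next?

-290556

-593 , -2205 , -5983 , -13343 , -26061 , -46273 , -76475
-1612 , -3778 , -7360 , -12718 , -20212 , -30202
-2166 , -3582 , -5358 , -7494 , -9990
-1416 , -1776 , -2136 , -2496
-360 , -360 , -360
Constant fifth difference = -360, so extend:
-2496 − 360 = -2856;  -9990 − 2856 = -12846;  -30202 − 12846 = -43048;  -76475 − 43048 = -119523;  -171033 − 119523 = -290556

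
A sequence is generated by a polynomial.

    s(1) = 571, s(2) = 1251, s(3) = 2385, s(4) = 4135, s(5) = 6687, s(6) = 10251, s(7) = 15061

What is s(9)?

First differences: 680  1134  1750  2552  3564  4810
Second differences: 454  616  802  1012  1246
Third differences: 162  186  210  234
Fourth differences: 24  24  24
Fourth differences constant at 24.
234 + 24 = 258;  1246 + 258 = 1504;  4810 + 1504 = 6314;  15061 + 6314 = 21375
258 + 24 = 282;  1504 + 282 = 1786;  6314 + 1786 = 8100;  21375 + 8100 = 29475

29475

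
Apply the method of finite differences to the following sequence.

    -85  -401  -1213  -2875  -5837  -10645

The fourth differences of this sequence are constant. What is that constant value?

D1: -316, -812, -1662, -2962, -4808
D2: -496, -850, -1300, -1846
D3: -354, -450, -546
D4: -96, -96

-96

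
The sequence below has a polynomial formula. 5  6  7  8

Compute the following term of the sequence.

Δ: 1, 1, 1
First differences constant at 1.
8 + 1 = 9

9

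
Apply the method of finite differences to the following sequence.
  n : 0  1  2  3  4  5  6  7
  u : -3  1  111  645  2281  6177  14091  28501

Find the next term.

52725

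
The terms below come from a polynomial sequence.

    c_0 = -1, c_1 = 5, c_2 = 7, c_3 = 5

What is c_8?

-65

D1: 6  2  -2
D2: -4  -4
Constant second difference = -4, so extend:
-2 − 4 = -6;  5 − 6 = -1
-6 − 4 = -10;  -1 − 10 = -11
-10 − 4 = -14;  -11 − 14 = -25
-14 − 4 = -18;  -25 − 18 = -43
-18 − 4 = -22;  -43 − 22 = -65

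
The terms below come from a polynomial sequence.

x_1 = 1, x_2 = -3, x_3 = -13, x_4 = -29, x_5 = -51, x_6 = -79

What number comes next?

-4, -10, -16, -22, -28
-6, -6, -6, -6
Second differences constant at -6.
-28 − 6 = -34;  -79 − 34 = -113

-113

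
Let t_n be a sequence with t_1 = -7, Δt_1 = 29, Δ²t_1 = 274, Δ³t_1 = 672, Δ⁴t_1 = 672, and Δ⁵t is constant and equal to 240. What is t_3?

325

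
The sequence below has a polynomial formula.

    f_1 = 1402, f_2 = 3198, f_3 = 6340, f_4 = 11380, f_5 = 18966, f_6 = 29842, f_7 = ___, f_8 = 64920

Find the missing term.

Using the first 6 terms:
First differences: 1796  3142  5040  7586  10876
Second differences: 1346  1898  2546  3290
Third differences: 552  648  744
Fourth differences: 96  96
Constant fourth difference = 96.
Extend forward: 744 + 96 = 840;  3290 + 840 = 4130;  10876 + 4130 = 15006;  29842 + 15006 = 44848

44848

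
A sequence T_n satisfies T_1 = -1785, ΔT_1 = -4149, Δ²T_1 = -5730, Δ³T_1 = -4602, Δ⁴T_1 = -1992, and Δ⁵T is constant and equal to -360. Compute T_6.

-136170

Build the table forward from the leading diagonal:
Δ⁵: -360  -360  -360  -360  -360  -360
Δ⁴: -1992  -2352  -2712  -3072  -3432  -3792
Δ³: -4602  -6594  -8946  -11658  -14730  -18162
Δ²: -5730  -10332  -16926  -25872  -37530  -52260
Δ: -4149  -9879  -20211  -37137  -63009  -100539
T: -1785  -5934  -15813  -36024  -73161  -136170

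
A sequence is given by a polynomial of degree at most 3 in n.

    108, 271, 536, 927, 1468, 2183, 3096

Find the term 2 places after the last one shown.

D1: 163  265  391  541  715  913
D2: 102  126  150  174  198
D3: 24  24  24  24
The third differences are constant (24).
198 + 24 = 222;  913 + 222 = 1135;  3096 + 1135 = 4231
222 + 24 = 246;  1135 + 246 = 1381;  4231 + 1381 = 5612

5612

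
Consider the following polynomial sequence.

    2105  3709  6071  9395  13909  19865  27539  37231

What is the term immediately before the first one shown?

D1: 1604, 2362, 3324, 4514, 5956, 7674, 9692
D2: 758, 962, 1190, 1442, 1718, 2018
D3: 204, 228, 252, 276, 300
D4: 24, 24, 24, 24
The fourth differences are constant at 24.
Work back: 204 − 24 = 180;  758 − 180 = 578;  1604 − 578 = 1026;  2105 − 1026 = 1079

1079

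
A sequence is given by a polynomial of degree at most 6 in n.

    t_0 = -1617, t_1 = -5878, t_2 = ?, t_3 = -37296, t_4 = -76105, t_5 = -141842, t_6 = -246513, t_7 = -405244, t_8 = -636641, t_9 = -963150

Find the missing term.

-16169

Using the last 7 terms:
-38809  -65737  -104671  -158731  -231397  -326509
-26928  -38934  -54060  -72666  -95112
-12006  -15126  -18606  -22446
-3120  -3480  -3840
-360  -360
Constant fifth difference = -360.
Extend backward: -3120 + 360 = -2760;  -12006 + 2760 = -9246;  -26928 + 9246 = -17682;  -38809 + 17682 = -21127;  -37296 + 21127 = -16169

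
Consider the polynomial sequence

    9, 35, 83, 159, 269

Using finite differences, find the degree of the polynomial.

3

D1: 26, 48, 76, 110
D2: 22, 28, 34
D3: 6, 6
The third differences are constant, so the polynomial has degree 3.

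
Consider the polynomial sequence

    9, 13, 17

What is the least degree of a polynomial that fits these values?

First differences: 4, 4
The first differences are constant, so the polynomial has degree 1.

1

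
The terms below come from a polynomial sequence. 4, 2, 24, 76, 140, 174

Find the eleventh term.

-3256

-2  22  52  64  34
24  30  12  -30
6  -18  -42
-24  -24
Fourth differences constant at -24.
-42 − 24 = -66;  -30 − 66 = -96;  34 − 96 = -62;  174 − 62 = 112
-66 − 24 = -90;  -96 − 90 = -186;  -62 − 186 = -248;  112 − 248 = -136
-90 − 24 = -114;  -186 − 114 = -300;  -248 − 300 = -548;  -136 − 548 = -684
-114 − 24 = -138;  -300 − 138 = -438;  -548 − 438 = -986;  -684 − 986 = -1670
-138 − 24 = -162;  -438 − 162 = -600;  -986 − 600 = -1586;  -1670 − 1586 = -3256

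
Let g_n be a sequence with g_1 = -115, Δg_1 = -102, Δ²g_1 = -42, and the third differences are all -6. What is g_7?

Build the table forward from the leading diagonal:
Third differences: -6  -6  -6  -6  -6  -6  -6
Second differences: -42  -48  -54  -60  -66  -72  -78
First differences: -102  -144  -192  -246  -306  -372  -444
g: -115  -217  -361  -553  -799  -1105  -1477

-1477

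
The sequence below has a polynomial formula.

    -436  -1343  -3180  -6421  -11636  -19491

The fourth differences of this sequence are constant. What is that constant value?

-96

Δ: -907, -1837, -3241, -5215, -7855
Δ²: -930, -1404, -1974, -2640
Δ³: -474, -570, -666
Δ⁴: -96, -96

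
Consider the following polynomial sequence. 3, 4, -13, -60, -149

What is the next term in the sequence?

-292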